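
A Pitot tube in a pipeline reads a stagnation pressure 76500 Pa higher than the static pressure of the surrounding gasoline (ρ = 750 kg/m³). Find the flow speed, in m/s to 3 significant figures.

At the stagnation point the flow is brought to rest, so Bernoulli gives P_stag − P_static = ½ρv².
v = √(2ΔP/ρ) = √(2·76500/750) = 14.3 m/s.

v = 14.3 m/s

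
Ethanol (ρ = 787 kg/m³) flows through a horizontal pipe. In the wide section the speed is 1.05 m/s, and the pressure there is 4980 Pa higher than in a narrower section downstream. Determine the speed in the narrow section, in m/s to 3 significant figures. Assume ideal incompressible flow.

v₂ ≈ 3.71 m/s

With h₁ = h₂, rearranging Bernoulli gives v₂ = √(v₁² + 2ΔP/ρ).
v₂ = √(1.05² + 2·4980/787) = √(1.10 + 12.7) = 3.71 m/s.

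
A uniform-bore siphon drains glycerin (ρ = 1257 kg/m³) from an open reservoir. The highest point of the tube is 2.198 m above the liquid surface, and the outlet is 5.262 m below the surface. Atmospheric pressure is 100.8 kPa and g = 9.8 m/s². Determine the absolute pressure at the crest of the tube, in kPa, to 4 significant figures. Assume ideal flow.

The outlet speed comes from Torricelli: v = √(2g·5.262) = 10.16 m/s.
With constant cross-section the crest speed equals v; applying Bernoulli from the surface up to the crest, P_top = P_atm − ½ρv² − ρg·h_top.
P_top = 100800 − ½·1257·10.16² − 1257·9.8·2.198 = 8903 Pa.

P_top ≈ 8.903 kPa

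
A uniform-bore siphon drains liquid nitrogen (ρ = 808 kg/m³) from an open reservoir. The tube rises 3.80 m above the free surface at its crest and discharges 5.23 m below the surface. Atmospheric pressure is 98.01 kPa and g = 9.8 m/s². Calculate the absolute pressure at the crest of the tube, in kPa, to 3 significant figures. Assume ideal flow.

From the surface to the outlet (both open to atmosphere, surface at rest): v = √(2g·h_out) = √(2·9.8·5.23) = 10.1 m/s.
With constant cross-section the crest speed equals v; applying Bernoulli from the surface up to the crest, P_top = P_atm − ½ρv² − ρg·h_top.
P_top = 98010 − ½·808·10.1² − 808·9.8·3.80 = 26500 Pa.

P_top ≈ 26.5 kPa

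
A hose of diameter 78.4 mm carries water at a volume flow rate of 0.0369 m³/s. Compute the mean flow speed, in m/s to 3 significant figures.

Q = 0.0369 m³/s = 0.0369 m³/s.
v = Q/A = 0.0369 / 0.00483 = 7.64 m/s.

v ≈ 7.64 m/s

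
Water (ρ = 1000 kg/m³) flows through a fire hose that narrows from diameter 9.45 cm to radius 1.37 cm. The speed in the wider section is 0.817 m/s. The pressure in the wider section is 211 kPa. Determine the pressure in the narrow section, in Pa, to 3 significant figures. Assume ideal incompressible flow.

164000 Pa

The volume flow rate is constant, so v₂ = (A₁/A₂)v₁ = (70.1/5.90)·0.817 = 9.72 m/s.
Along the horizontal streamline, P + ½ρv² is constant.
P₂ = P₁ − ½ρ(v₂² − v₁²) = 211000 − ½·1000·(9.72² − 0.817²) = 211000 − 46900 = 164000 Pa.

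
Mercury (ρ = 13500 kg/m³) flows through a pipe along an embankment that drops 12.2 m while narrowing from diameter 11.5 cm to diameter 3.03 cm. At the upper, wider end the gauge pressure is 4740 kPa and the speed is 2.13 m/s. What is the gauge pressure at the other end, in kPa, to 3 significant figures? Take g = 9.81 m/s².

Mass conservation (A₁v₁ = A₂v₂) gives v₂ = 2.13 × 104/7.21 = 30.7 m/s.
Energy conservation along the streamline gives P₂ = P₁ − ½ρ(v₂² − v₁²) − ρg(h₂ − h₁).
P₂ = 4740000 + ½·13500·(2.13² − 30.7²) − 13500·9.81·(−12.2) = 4740000 + (-6320000) − (-1620000) = 31800 Pa.

P₂ = 31.8 kPa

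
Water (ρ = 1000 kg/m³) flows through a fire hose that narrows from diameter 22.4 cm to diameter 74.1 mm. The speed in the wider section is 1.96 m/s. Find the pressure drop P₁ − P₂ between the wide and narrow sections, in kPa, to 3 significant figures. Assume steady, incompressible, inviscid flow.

158 kPa

Continuity gives A₁v₁ = A₂v₂, so v₂ = (394 cm²)/(43.1 cm²) × 1.96 m/s = 17.9 m/s.
Bernoulli (h₁ = h₂): P₁ − P₂ = ½ρ(v₂² − v₁²).
P₁ − P₂ = ½·1000·(17.9² − 1.96²) = ½·1000·317 = 158000 Pa.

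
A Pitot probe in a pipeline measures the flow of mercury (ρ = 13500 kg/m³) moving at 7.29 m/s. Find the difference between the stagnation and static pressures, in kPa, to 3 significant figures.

ΔP = 359 kPa

At the stagnation point the flow is brought to rest, so Bernoulli gives P_stag − P_static = ½ρv².
ΔP = ½·13500·7.29² = 359000 Pa.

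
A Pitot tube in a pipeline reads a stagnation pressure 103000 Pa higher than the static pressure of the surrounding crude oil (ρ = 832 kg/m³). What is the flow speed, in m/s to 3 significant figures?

Bernoulli between the free stream and the stagnation point: ½ρv² = P_stag − P_static.
v = √(2ΔP/ρ) = √(2·103000/832) = 15.7 m/s.

v = 15.7 m/s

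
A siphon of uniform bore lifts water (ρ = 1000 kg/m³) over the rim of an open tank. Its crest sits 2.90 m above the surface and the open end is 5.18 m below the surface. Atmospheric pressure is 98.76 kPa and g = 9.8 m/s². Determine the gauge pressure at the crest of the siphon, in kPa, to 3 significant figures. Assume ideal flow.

The outlet speed comes from Torricelli: v = √(2g·5.18) = 10.1 m/s.
The bore is uniform, so the speed at the crest is the same v. Bernoulli surface→crest: P_atm = P_top + ½ρv² + ρg·h_top.
P_top = 98760 − ½·1000·10.1² − 1000·9.8·2.90 = 19600 Pa. So P_gauge = P_top − P_atm = -79200 Pa.

P_gauge ≈ -79.2 kPa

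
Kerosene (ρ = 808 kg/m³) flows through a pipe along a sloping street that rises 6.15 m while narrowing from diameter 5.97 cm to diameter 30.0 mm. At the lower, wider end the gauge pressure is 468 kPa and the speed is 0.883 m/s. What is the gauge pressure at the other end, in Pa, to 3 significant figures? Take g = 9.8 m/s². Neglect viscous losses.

Continuity gives A₁v₁ = A₂v₂, so v₂ = (28.0 cm²)/(7.07 cm²) × 0.883 m/s = 3.50 m/s.
Energy conservation along the streamline gives P₂ = P₁ − ½ρ(v₂² − v₁²) − ρg(h₂ − h₁).
P₂ = 468000 + ½·808·(0.883² − 3.50²) − 808·9.8·(+6.15) = 468000 + (-4620) − (48700) = 415000 Pa.

P₂ ≈ 415000 Pa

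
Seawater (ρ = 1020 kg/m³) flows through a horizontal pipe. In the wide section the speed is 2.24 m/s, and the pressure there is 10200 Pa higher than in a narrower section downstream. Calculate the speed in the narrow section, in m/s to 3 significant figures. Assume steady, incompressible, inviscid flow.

Horizontal Bernoulli: P₁ + ½ρv₁² = P₂ + ½ρv₂², so v₂² = v₁² + 2(P₁ − P₂)/ρ.
v₂ = √(2.24² + 2·10200/1020) = √(5.02 + 20.0) = 5.00 m/s.

v₂ = 5.00 m/s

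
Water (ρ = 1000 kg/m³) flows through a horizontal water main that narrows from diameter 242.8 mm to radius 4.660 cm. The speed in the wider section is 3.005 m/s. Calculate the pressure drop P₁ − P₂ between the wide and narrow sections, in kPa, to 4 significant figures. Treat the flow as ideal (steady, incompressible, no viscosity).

Continuity gives A₁v₁ = A₂v₂, so v₂ = (463.0 cm²)/(68.22 cm²) × 3.005 m/s = 20.39 m/s.
Bernoulli (h₁ = h₂): P₁ − P₂ = ½ρ(v₂² − v₁²).
P₁ − P₂ = ½·1000·(20.39² − 3.005²) = ½·1000·406.9 = 203400 Pa.

ΔP ≈ 203.4 kPa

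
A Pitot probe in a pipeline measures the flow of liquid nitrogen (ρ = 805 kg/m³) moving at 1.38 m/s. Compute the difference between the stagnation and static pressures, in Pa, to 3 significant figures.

ΔP ≈ 767 Pa

Bernoulli between the free stream and the stagnation point: ½ρv² = P_stag − P_static.
ΔP = ½·805·1.38² = 767 Pa.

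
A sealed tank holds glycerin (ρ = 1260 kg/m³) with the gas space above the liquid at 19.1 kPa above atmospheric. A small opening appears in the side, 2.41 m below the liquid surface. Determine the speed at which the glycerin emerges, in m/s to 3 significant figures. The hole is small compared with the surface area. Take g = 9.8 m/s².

Take point 1 at the surface (v₁ ≈ 0) and point 2 at the hole (at atmospheric pressure). Bernoulli: P₁ + ρg h = P_atm + ½ρv₂².
With P₁ − P_atm = 19100 Pa, v₂ = √(2gh + 2ΔP/ρ) = √(2·9.8·2.41 + 2·19100/1260) = 8.81 m/s.

v ≈ 8.81 m/s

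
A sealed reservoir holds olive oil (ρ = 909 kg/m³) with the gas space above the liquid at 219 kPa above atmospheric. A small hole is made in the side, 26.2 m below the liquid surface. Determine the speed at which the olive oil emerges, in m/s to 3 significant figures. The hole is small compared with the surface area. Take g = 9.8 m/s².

Take point 1 at the surface (v₁ ≈ 0) and point 2 at the hole (at atmospheric pressure). Bernoulli: P₁ + ρg h = P_atm + ½ρv₂².
With P₁ − P_atm = 219000 Pa, v₂ = √(2gh + 2ΔP/ρ) = √(2·9.8·26.2 + 2·219000/909) = 31.5 m/s.

v ≈ 31.5 m/s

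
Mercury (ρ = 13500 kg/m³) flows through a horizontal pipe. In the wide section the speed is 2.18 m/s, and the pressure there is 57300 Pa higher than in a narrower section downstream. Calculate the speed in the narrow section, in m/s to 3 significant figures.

v₂ = 3.64 m/s

Along the level pipe P + ½ρv² is conserved, hence v₂² = v₁² + 2(P₁ − P₂)/ρ.
v₂ = √(2.18² + 2·57300/13500) = √(4.75 + 8.49) = 3.64 m/s.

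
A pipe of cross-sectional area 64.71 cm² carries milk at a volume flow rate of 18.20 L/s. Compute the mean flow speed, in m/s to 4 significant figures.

Q = 18.20 L/s = 0.01820 m³/s.
v = Q/A = 0.01820 / 0.006471 = 2.813 m/s.

v = 2.813 m/s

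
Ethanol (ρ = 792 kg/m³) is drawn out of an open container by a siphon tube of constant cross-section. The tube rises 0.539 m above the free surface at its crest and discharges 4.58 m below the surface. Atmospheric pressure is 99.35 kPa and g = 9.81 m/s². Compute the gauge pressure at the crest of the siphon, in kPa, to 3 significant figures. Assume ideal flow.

The outlet speed comes from Torricelli: v = √(2g·4.58) = 9.48 m/s.
The bore is uniform, so the speed at the crest is the same v. Bernoulli surface→crest: P_atm = P_top + ½ρv² + ρg·h_top.
P_top = 99350 − ½·792·9.48² − 792·9.81·0.539 = 59600 Pa. So P_gauge = P_top − P_atm = -39800 Pa.

-39.8 kPa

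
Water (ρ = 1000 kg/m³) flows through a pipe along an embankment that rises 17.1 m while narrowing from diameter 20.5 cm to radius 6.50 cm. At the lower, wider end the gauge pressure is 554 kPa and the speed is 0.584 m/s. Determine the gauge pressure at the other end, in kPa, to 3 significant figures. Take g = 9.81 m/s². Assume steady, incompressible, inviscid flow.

The volume flow rate is constant, so v₂ = (A₁/A₂)v₁ = (330/133)·0.584 = 1.45 m/s.
Bernoulli: P₁ + ½ρv₁² + ρg h₁ = P₂ + ½ρv₂² + ρg h₂, so P₂ = P₁ + ½ρ(v₁² − v₂²) − ρg(h₂ − h₁).
P₂ = 554000 + ½·1000·(0.584² − 1.45²) − 1000·9.81·(+17.1) = 554000 + (-884) − (168000) = 385000 Pa.

385 kPa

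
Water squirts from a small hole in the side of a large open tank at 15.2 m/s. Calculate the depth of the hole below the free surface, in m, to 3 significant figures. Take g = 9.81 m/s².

Torricelli: v = √(2gh), so h = v²/(2g).
h = 15.2²/(2·9.81) = 231/19.62 = 11.8 m.

11.8 m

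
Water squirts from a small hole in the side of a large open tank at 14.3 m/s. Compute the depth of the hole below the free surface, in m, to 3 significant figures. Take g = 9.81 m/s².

For a small hole in a large open tank, ½v² = gh, giving h = v²/(2g).
h = 14.3²/(2·9.81) = 204/19.62 = 10.4 m.

h ≈ 10.4 m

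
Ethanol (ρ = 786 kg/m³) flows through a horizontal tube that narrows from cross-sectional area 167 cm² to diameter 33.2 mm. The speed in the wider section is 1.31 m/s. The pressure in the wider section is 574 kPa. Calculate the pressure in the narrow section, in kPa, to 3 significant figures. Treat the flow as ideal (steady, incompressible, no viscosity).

P₂ ≈ 324 kPa

Continuity gives A₁v₁ = A₂v₂, so v₂ = (167 cm²)/(8.66 cm²) × 1.31 m/s = 25.3 m/s.
Bernoulli (h₁ = h₂): P₁ − P₂ = ½ρ(v₂² − v₁²).
P₂ = P₁ − ½ρ(v₂² − v₁²) = 574000 − ½·786·(25.3² − 1.31²) = 574000 − 250000 = 324000 Pa.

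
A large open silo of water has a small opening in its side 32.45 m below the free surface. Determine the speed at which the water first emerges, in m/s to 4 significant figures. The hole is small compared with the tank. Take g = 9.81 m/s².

Torricelli's result v = √(2gh) gives v = √(2·9.81·32.45) = 25.23 m/s.

25.23 m/s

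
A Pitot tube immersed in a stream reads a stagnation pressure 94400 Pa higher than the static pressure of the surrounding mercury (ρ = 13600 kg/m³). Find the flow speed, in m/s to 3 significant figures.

Bernoulli between the free stream and the stagnation point: ½ρv² = P_stag − P_static.
v = √(2ΔP/ρ) = √(2·94400/13600) = 3.73 m/s.

v ≈ 3.73 m/s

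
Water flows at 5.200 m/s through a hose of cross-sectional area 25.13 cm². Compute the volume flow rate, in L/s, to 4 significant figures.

Q = A·v = 0.002513 m² × 5.200 m/s = 0.01307 m³/s.
Converting: 0.01307 m³/s × 1000 = 13.07 L/s.

Q ≈ 13.07 L/s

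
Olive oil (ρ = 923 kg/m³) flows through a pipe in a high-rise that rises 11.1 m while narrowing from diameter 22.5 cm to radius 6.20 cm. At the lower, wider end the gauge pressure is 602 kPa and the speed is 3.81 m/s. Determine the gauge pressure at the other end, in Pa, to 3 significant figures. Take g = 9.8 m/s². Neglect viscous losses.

Continuity gives A₁v₁ = A₂v₂, so v₂ = (398 cm²)/(121 cm²) × 3.81 m/s = 12.5 m/s.
Applying Bernoulli between the two ends and solving for P₂: P₂ = P₁ + ½ρ(v₁² − v₂²) − ρgΔh.
P₂ = 602000 + ½·923·(3.81² − 12.5²) − 923·9.8·(+11.1) = 602000 + (-65900) − (100000) = 436000 Pa.

P₂ = 436000 Pa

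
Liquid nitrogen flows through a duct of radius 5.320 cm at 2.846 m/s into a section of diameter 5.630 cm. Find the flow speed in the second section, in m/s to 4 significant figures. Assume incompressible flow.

v₂ ≈ 10.16 m/s

Continuity gives A₁v₁ = A₂v₂, so v₂ = (88.91 cm²)/(24.89 cm²) × 2.846 m/s = 10.16 m/s.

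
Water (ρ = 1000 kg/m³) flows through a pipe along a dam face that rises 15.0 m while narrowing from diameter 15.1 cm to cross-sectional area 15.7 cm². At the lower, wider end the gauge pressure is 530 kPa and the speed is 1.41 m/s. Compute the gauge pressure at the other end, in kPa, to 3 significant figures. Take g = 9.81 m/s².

255 kPa

By continuity, v₂ = v₁·A₁/A₂ = 1.41·(179/15.7) = 16.1 m/s.
Energy conservation along the streamline gives P₂ = P₁ − ½ρ(v₂² − v₁²) − ρg(h₂ − h₁).
P₂ = 530000 + ½·1000·(1.41² − 16.1²) − 1000·9.81·(+15.0) = 530000 + (-128000) − (147000) = 255000 Pa.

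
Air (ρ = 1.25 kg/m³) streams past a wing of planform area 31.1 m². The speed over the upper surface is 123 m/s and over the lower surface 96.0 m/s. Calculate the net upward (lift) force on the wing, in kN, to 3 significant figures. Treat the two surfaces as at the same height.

F ≈ 115 kN

The faster flow above has the lower pressure; Bernoulli (same height) gives ΔP = ½ρ(v_up² − v_low²).
ΔP = ½·1.25·(123² − 96.0²) = 3700 Pa.
Lift = ΔP · A = 3700 × 31.1 = 115000 N.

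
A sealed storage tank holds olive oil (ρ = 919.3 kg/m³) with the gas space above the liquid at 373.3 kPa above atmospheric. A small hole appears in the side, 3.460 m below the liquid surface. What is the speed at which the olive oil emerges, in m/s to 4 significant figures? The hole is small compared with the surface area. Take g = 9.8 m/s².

29.66 m/s

Take point 1 at the surface (v₁ ≈ 0) and point 2 at the hole (at atmospheric pressure). Bernoulli: P₁ + ρg h = P_atm + ½ρv₂².
With P₁ − P_atm = 373300 Pa, v₂ = √(2gh + 2ΔP/ρ) = √(2·9.8·3.460 + 2·373300/919.3) = 29.66 m/s.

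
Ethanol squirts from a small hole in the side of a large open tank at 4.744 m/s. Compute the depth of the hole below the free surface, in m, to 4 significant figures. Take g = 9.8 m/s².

1.148 m

Torricelli: v = √(2gh), so h = v²/(2g).
h = 4.744²/(2·9.8) = 22.51/19.60 = 1.148 m.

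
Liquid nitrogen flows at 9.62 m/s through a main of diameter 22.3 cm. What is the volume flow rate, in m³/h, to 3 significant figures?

Q ≈ 1350 m³/h

Q = A·v = 0.0391 m² × 9.62 m/s = 0.376 m³/s.
Converting: 0.376 m³/s × 3600 = 1350 m³/h.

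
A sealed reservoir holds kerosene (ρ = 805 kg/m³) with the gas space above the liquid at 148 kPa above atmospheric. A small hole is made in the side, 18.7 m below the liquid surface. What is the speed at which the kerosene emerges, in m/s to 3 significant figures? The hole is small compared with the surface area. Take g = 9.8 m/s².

Take point 1 at the surface (v₁ ≈ 0) and point 2 at the hole (at atmospheric pressure). Bernoulli: P₁ + ρg h = P_atm + ½ρv₂².
With P₁ − P_atm = 148000 Pa, v₂ = √(2gh + 2ΔP/ρ) = √(2·9.8·18.7 + 2·148000/805) = 27.1 m/s.

v ≈ 27.1 m/s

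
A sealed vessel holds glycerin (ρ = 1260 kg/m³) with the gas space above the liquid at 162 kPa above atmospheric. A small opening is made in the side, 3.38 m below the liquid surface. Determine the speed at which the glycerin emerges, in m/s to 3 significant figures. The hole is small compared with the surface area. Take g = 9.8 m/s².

v ≈ 18.0 m/s

Take point 1 at the surface (v₁ ≈ 0) and point 2 at the hole (at atmospheric pressure). Bernoulli: P₁ + ρg h = P_atm + ½ρv₂².
With P₁ − P_atm = 162000 Pa, v₂ = √(2gh + 2ΔP/ρ) = √(2·9.8·3.38 + 2·162000/1260) = 18.0 m/s.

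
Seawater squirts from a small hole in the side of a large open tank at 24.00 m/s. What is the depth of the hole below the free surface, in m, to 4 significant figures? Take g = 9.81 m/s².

h ≈ 29.36 m

For a small hole in a large open tank, ½v² = gh, giving h = v²/(2g).
h = 24.00²/(2·9.81) = 576.0/19.62 = 29.36 m.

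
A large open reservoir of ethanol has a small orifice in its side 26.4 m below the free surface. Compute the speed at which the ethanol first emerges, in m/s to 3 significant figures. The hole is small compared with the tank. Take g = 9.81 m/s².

v = 22.8 m/s

The surface is effectively still and both ends are open, so ½v² = gh and v = √(2·9.81·26.4) = 22.8 m/s.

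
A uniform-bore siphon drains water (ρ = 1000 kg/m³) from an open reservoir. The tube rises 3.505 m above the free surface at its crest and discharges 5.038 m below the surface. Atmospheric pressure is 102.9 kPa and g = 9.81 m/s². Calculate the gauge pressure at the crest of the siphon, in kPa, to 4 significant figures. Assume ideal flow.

-83.81 kPa

The outlet speed comes from Torricelli: v = √(2g·5.038) = 9.942 m/s.
The bore is uniform, so the speed at the crest is the same v. Bernoulli surface→crest: P_atm = P_top + ½ρv² + ρg·h_top.
P_top = 102900 − ½·1000·9.942² − 1000·9.81·3.505 = 19090 Pa. So P_gauge = P_top − P_atm = -83810 Pa.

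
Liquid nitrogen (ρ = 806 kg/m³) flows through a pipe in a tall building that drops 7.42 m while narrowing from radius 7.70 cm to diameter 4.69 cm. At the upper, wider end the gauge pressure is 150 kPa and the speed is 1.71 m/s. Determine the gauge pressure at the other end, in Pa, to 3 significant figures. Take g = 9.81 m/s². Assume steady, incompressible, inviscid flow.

Mass conservation (A₁v₁ = A₂v₂) gives v₂ = 1.71 × 186/17.3 = 18.4 m/s.
Applying Bernoulli between the two ends and solving for P₂: P₂ = P₁ + ½ρ(v₁² − v₂²) − ρgΔh.
P₂ = 150000 + ½·806·(1.71² − 18.4²) − 806·9.81·(−7.42) = 150000 + (-136000) − (-58700) = 72900 Pa.

P₂ ≈ 72900 Pa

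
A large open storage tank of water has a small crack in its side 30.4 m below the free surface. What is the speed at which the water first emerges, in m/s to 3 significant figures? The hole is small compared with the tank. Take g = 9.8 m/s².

24.4 m/s

Bernoulli from surface to hole (P equal, v_surface ≈ 0): v = √(2gh) = √(2×9.8×30.4) = 24.4 m/s.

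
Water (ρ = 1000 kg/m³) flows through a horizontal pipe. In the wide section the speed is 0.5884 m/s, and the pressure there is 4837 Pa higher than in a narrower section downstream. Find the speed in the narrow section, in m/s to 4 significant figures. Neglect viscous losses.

Along the level pipe P + ½ρv² is conserved, hence v₂² = v₁² + 2(P₁ − P₂)/ρ.
v₂ = √(0.5884² + 2·4837/1000) = √(0.3462 + 9.674) = 3.165 m/s.

3.165 m/s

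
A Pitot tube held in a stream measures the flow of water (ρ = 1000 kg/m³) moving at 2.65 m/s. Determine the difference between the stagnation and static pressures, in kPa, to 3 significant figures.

At the stagnation point the flow is brought to rest, so Bernoulli gives P_stag − P_static = ½ρv².
ΔP = ½·1000·2.65² = 3510 Pa.

ΔP ≈ 3.51 kPa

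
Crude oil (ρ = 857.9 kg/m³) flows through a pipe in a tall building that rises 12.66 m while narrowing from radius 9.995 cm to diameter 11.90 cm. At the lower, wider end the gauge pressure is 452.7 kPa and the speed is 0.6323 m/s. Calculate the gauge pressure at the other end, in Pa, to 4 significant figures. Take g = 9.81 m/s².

The volume flow rate is constant, so v₂ = (A₁/A₂)v₁ = (313.8/111.2)·0.6323 = 1.784 m/s.
Energy conservation along the streamline gives P₂ = P₁ − ½ρ(v₂² − v₁²) − ρg(h₂ − h₁).
P₂ = 452700 + ½·857.9·(0.6323² − 1.784²) − 857.9·9.81·(+12.66) = 452700 + (-1194) − (106500) = 345000 Pa.

345000 Pa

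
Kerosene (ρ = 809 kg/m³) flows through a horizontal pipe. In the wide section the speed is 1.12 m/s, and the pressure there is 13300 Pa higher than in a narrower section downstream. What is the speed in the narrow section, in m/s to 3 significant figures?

v₂ ≈ 5.84 m/s

Horizontal Bernoulli: P₁ + ½ρv₁² = P₂ + ½ρv₂², so v₂² = v₁² + 2(P₁ − P₂)/ρ.
v₂ = √(1.12² + 2·13300/809) = √(1.25 + 32.9) = 5.84 m/s.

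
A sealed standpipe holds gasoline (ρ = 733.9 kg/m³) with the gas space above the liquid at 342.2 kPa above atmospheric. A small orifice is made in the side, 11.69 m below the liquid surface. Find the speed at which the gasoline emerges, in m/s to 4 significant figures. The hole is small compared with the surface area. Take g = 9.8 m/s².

Take point 1 at the surface (v₁ ≈ 0) and point 2 at the hole (at atmospheric pressure). Bernoulli: P₁ + ρg h = P_atm + ½ρv₂².
With P₁ − P_atm = 342200 Pa, v₂ = √(2gh + 2ΔP/ρ) = √(2·9.8·11.69 + 2·342200/733.9) = 34.08 m/s.

v = 34.08 m/s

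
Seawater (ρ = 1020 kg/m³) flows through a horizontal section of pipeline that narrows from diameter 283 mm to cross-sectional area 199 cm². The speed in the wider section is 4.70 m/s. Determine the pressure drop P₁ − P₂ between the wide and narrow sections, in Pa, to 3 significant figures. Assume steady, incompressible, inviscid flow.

ΔP = 101000 Pa

By continuity, v₂ = v₁·A₁/A₂ = 4.70·(629/199) = 14.9 m/s.
The pipe is horizontal, so Bernoulli reduces to P₁ + ½ρv₁² = P₂ + ½ρv₂².
P₁ − P₂ = ½·1020·(14.9² − 4.70²) = ½·1020·199 = 101000 Pa.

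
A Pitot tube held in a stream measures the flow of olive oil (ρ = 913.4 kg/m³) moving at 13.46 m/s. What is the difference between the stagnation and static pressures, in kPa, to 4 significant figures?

The dynamic pressure equals the rise in static pressure at the stagnation point: ΔP = ½ρv².
ΔP = ½·913.4·13.46² = 82740 Pa.

ΔP ≈ 82.74 kPa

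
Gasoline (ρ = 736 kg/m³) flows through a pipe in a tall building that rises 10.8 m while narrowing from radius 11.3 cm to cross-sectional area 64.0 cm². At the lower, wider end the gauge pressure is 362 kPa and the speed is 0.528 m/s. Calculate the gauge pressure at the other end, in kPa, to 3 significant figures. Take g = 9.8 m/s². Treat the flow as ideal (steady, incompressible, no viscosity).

280 kPa

By continuity, v₂ = v₁·A₁/A₂ = 0.528·(401/64.0) = 3.31 m/s.
Energy conservation along the streamline gives P₂ = P₁ − ½ρ(v₂² − v₁²) − ρg(h₂ − h₁).
P₂ = 362000 + ½·736·(0.528² − 3.31²) − 736·9.8·(+10.8) = 362000 + (-3930) − (77900) = 280000 Pa.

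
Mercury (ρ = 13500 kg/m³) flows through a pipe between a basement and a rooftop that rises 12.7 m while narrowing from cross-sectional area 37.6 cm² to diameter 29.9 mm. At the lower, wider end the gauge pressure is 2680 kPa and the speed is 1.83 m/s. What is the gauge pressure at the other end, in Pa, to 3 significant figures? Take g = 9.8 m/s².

Continuity gives A₁v₁ = A₂v₂, so v₂ = (37.6 cm²)/(7.02 cm²) × 1.83 m/s = 9.80 m/s.
Energy conservation along the streamline gives P₂ = P₁ − ½ρ(v₂² − v₁²) − ρg(h₂ − h₁).
P₂ = 2680000 + ½·13500·(1.83² − 9.80²) − 13500·9.8·(+12.7) = 2680000 + (-626000) − (1680000) = 374000 Pa.

P₂ ≈ 374000 Pa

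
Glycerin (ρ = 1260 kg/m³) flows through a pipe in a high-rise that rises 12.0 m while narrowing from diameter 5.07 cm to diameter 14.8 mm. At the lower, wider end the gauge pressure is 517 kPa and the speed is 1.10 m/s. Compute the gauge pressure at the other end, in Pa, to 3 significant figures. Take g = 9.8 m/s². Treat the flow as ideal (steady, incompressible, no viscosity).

P₂ ≈ 265000 Pa

The volume flow rate is constant, so v₂ = (A₁/A₂)v₁ = (20.2/1.72)·1.10 = 12.9 m/s.
Applying Bernoulli between the two ends and solving for P₂: P₂ = P₁ + ½ρ(v₁² − v₂²) − ρgΔh.
P₂ = 517000 + ½·1260·(1.10² − 12.9²) − 1260·9.8·(+12.0) = 517000 + (-104000) − (148000) = 265000 Pa.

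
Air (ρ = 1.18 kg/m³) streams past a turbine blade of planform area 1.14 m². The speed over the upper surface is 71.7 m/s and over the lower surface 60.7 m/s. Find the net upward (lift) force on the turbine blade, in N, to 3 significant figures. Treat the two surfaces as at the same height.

F = 980 N

The faster flow above has the lower pressure; Bernoulli (same height) gives ΔP = ½ρ(v_up² − v_low²).
ΔP = ½·1.18·(71.7² − 60.7²) = 859 Pa.
Lift = ΔP · A = 859 × 1.14 = 980 N.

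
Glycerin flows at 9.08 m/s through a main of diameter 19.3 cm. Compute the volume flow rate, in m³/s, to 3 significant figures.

Q = A·v = 0.0293 m² × 9.08 m/s = 0.266 m³/s.

Q ≈ 0.266 m³/s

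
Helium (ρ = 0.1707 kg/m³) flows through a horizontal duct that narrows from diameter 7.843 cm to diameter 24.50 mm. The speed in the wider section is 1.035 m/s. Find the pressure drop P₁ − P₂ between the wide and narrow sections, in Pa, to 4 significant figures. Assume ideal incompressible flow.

ΔP ≈ 9.510 Pa

Mass conservation (A₁v₁ = A₂v₂) gives v₂ = 1.035 × 48.31/4.714 = 10.61 m/s.
With no height change, Bernoulli's equation is P₁ + ½ρv₁² = P₂ + ½ρv₂².
P₁ − P₂ = ½·0.1707·(10.61² − 1.035²) = ½·0.1707·111.4 = 9.510 Pa.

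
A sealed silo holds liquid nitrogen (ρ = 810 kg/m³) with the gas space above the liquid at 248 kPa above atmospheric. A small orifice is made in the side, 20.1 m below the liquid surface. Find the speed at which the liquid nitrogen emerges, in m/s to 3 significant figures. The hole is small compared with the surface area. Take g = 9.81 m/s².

Take point 1 at the surface (v₁ ≈ 0) and point 2 at the hole (at atmospheric pressure). Bernoulli: P₁ + ρg h = P_atm + ½ρv₂².
With P₁ − P_atm = 248000 Pa, v₂ = √(2gh + 2ΔP/ρ) = √(2·9.81·20.1 + 2·248000/810) = 31.7 m/s.

v = 31.7 m/s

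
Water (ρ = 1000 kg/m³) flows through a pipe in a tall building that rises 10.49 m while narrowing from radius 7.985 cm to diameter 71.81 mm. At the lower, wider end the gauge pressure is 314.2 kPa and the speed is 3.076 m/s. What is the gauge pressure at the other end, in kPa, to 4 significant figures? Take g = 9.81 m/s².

By continuity, v₂ = v₁·A₁/A₂ = 3.076·(200.3/40.50) = 15.21 m/s.
Applying Bernoulli between the two ends and solving for P₂: P₂ = P₁ + ½ρ(v₁² − v₂²) − ρgΔh.
P₂ = 314200 + ½·1000·(3.076² − 15.21²) − 1000·9.81·(+10.49) = 314200 + (-111000) − (102900) = 100300 Pa.

P₂ ≈ 100.3 kPa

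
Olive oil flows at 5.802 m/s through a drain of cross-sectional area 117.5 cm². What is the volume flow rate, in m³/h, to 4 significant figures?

Q = A·v = 0.01175 m² × 5.802 m/s = 0.06817 m³/s.
Converting: 0.06817 m³/s × 3600 = 245.4 m³/h.

Q ≈ 245.4 m³/h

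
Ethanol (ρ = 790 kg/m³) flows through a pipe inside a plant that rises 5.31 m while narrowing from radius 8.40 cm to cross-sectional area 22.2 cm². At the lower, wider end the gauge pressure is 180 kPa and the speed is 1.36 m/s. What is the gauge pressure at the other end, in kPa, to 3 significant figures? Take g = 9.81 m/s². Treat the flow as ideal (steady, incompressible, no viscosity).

P₂ ≈ 66.7 kPa

Mass conservation (A₁v₁ = A₂v₂) gives v₂ = 1.36 × 222/22.2 = 13.6 m/s.
Applying Bernoulli between the two ends and solving for P₂: P₂ = P₁ + ½ρ(v₁² − v₂²) − ρgΔh.
P₂ = 180000 + ½·790·(1.36² − 13.6²) − 790·9.81·(+5.31) = 180000 + (-72100) − (41200) = 66700 Pa.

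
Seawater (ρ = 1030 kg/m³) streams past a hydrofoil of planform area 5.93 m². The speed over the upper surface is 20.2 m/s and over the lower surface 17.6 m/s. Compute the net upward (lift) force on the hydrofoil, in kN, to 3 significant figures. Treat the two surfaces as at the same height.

300 kN

The faster flow above has the lower pressure; Bernoulli (same height) gives ΔP = ½ρ(v_up² − v_low²).
ΔP = ½·1030·(20.2² − 17.6²) = 50600 Pa.
Lift = ΔP · A = 50600 × 5.93 = 300000 N.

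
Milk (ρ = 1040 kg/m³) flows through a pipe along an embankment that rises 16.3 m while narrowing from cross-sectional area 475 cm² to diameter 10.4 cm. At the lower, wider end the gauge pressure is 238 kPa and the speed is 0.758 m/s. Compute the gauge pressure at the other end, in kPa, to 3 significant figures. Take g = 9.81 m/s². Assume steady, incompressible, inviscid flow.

P₂ ≈ 62.7 kPa

Continuity gives A₁v₁ = A₂v₂, so v₂ = (475 cm²)/(84.9 cm²) × 0.758 m/s = 4.24 m/s.
Applying Bernoulli between the two ends and solving for P₂: P₂ = P₁ + ½ρ(v₁² − v₂²) − ρgΔh.
P₂ = 238000 + ½·1040·(0.758² − 4.24²) − 1040·9.81·(+16.3) = 238000 + (-9040) − (166000) = 62700 Pa.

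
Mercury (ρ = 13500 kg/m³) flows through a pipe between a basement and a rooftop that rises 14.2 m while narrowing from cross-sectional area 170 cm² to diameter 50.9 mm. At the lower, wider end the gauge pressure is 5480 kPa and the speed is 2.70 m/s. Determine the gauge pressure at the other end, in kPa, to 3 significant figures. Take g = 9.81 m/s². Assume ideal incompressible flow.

The volume flow rate is constant, so v₂ = (A₁/A₂)v₁ = (170/20.3)·2.70 = 22.6 m/s.
Energy conservation along the streamline gives P₂ = P₁ − ½ρ(v₂² − v₁²) − ρg(h₂ − h₁).
P₂ = 5480000 + ½·13500·(2.70² − 22.6²) − 13500·9.81·(+14.2) = 5480000 + (-3390000) − (1880000) = 214000 Pa.

P₂ ≈ 214 kPa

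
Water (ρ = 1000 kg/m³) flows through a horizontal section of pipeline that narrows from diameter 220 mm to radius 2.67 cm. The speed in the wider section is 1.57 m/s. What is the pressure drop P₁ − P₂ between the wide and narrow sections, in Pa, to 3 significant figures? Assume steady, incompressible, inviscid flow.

Mass conservation (A₁v₁ = A₂v₂) gives v₂ = 1.57 × 380/22.4 = 26.6 m/s.
With no height change, Bernoulli's equation is P₁ + ½ρv₁² = P₂ + ½ρv₂².
P₁ − P₂ = ½·1000·(26.6² − 1.57²) = ½·1000·708 = 354000 Pa.

ΔP ≈ 354000 Pa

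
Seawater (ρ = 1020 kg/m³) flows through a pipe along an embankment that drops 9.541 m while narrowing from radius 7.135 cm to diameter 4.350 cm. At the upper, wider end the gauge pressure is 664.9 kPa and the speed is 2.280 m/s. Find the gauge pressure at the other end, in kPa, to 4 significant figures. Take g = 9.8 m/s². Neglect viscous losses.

P₂ ≈ 455.9 kPa

The volume flow rate is constant, so v₂ = (A₁/A₂)v₁ = (159.9/14.86)·2.280 = 24.54 m/s.
Energy conservation along the streamline gives P₂ = P₁ − ½ρ(v₂² − v₁²) − ρg(h₂ − h₁).
P₂ = 664900 + ½·1020·(2.280² − 24.54²) − 1020·9.8·(−9.541) = 664900 + (-304400) − (-95370) = 455900 Pa.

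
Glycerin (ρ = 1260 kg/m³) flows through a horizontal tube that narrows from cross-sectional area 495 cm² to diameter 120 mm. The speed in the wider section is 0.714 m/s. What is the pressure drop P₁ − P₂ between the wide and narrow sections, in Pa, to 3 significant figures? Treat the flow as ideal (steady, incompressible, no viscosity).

The volume flow rate is constant, so v₂ = (A₁/A₂)v₁ = (495/113)·0.714 = 3.13 m/s.
With no height change, Bernoulli's equation is P₁ + ½ρv₁² = P₂ + ½ρv₂².
P₁ − P₂ = ½·1260·(3.13² − 0.714²) = ½·1260·9.26 = 5830 Pa.

ΔP = 5830 Pa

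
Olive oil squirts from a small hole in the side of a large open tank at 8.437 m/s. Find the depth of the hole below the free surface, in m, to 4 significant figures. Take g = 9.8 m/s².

For a small hole in a large open tank, ½v² = gh, giving h = v²/(2g).
h = 8.437²/(2·9.8) = 71.18/19.60 = 3.632 m.

h ≈ 3.632 m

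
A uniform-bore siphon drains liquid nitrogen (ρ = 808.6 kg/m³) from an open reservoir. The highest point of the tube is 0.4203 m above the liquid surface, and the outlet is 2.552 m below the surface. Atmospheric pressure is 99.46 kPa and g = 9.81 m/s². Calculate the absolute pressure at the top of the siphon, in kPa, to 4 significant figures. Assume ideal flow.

75.88 kPa

The outlet speed comes from Torricelli: v = √(2g·2.552) = 7.076 m/s.
Continuity keeps v the same throughout the tube; from surface to crest, P_atm + 0 = P_top + ½ρv² + ρg·h_top.
P_top = 99460 − ½·808.6·7.076² − 808.6·9.81·0.4203 = 75880 Pa.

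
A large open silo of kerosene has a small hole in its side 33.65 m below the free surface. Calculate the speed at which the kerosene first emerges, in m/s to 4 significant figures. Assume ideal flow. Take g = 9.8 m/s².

25.68 m/s

Torricelli's result v = √(2gh) gives v = √(2·9.8·33.65) = 25.68 m/s.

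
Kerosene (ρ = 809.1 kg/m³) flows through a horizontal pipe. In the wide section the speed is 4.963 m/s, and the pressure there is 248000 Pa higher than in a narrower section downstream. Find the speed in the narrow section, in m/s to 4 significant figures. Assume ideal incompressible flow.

v₂ = 25.25 m/s

With h₁ = h₂, rearranging Bernoulli gives v₂ = √(v₁² + 2ΔP/ρ).
v₂ = √(4.963² + 2·248000/809.1) = √(24.63 + 613.0) = 25.25 m/s.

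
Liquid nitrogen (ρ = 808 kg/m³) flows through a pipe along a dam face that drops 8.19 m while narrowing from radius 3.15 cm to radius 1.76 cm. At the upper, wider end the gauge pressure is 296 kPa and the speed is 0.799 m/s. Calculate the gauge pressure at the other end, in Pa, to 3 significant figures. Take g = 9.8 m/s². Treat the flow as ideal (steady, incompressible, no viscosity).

P₂ ≈ 358000 Pa

The volume flow rate is constant, so v₂ = (A₁/A₂)v₁ = (31.2/9.73)·0.799 = 2.56 m/s.
Applying Bernoulli between the two ends and solving for P₂: P₂ = P₁ + ½ρ(v₁² − v₂²) − ρgΔh.
P₂ = 296000 + ½·808·(0.799² − 2.56²) − 808·9.8·(−8.19) = 296000 + (-2390) − (-64900) = 358000 Pa.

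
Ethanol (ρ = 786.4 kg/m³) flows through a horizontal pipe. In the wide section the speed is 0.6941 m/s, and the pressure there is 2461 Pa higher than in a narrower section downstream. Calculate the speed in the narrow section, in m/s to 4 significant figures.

v₂ ≈ 2.596 m/s

Along the level pipe P + ½ρv² is conserved, hence v₂² = v₁² + 2(P₁ − P₂)/ρ.
v₂ = √(0.6941² + 2·2461/786.4) = √(0.4818 + 6.259) = 2.596 m/s.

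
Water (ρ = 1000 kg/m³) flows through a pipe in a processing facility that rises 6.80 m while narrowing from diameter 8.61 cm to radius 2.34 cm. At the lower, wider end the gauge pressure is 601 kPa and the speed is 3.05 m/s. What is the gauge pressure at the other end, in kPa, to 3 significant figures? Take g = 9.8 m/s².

P₂ ≈ 486 kPa

Mass conservation (A₁v₁ = A₂v₂) gives v₂ = 3.05 × 58.2/17.2 = 10.3 m/s.
Applying Bernoulli between the two ends and solving for P₂: P₂ = P₁ + ½ρ(v₁² − v₂²) − ρgΔh.
P₂ = 601000 + ½·1000·(3.05² − 10.3²) − 1000·9.8·(+6.80) = 601000 + (-48600) − (66600) = 486000 Pa.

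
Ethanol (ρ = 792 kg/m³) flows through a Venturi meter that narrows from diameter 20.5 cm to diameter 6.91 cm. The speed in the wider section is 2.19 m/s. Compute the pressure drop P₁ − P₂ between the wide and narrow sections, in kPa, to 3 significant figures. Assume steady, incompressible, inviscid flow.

Continuity gives A₁v₁ = A₂v₂, so v₂ = (330 cm²)/(37.5 cm²) × 2.19 m/s = 19.3 m/s.
The pipe is horizontal, so Bernoulli reduces to P₁ + ½ρv₁² = P₂ + ½ρv₂².
P₁ − P₂ = ½·792·(19.3² − 2.19²) = ½·792·367 = 145000 Pa.

145 kPa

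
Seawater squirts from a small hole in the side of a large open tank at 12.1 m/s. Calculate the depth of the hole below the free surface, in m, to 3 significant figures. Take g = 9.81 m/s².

Torricelli: v = √(2gh), so h = v²/(2g).
h = 12.1²/(2·9.81) = 146/19.62 = 7.46 m.

h ≈ 7.46 m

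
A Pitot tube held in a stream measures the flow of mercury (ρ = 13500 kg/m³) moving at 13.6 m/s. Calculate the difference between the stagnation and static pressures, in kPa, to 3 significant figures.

ΔP ≈ 1250 kPa

The dynamic pressure equals the rise in static pressure at the stagnation point: ΔP = ½ρv².
ΔP = ½·13500·13.6² = 1250000 Pa.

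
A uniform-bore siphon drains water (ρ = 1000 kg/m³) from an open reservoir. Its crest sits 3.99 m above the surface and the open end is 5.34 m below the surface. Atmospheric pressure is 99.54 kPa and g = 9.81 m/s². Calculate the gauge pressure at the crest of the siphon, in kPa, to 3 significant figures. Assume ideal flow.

From the surface to the outlet (both open to atmosphere, surface at rest): v = √(2g·h_out) = √(2·9.81·5.34) = 10.2 m/s.
Continuity keeps v the same throughout the tube; from surface to crest, P_atm + 0 = P_top + ½ρv² + ρg·h_top.
P_top = 99540 − ½·1000·10.2² − 1000·9.81·3.99 = 8010 Pa. So P_gauge = P_top − P_atm = -91500 Pa.

P_gauge = -91.5 kPa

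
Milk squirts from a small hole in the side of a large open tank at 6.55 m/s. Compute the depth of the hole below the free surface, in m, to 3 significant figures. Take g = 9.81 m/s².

For a small hole in a large open tank, ½v² = gh, giving h = v²/(2g).
h = 6.55²/(2·9.81) = 42.9/19.62 = 2.19 m.

2.19 m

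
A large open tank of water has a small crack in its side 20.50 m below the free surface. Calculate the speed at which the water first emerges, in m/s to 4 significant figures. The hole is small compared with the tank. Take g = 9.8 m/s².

v ≈ 20.04 m/s

Bernoulli from surface to hole (P equal, v_surface ≈ 0): v = √(2gh) = √(2×9.8×20.50) = 20.04 m/s.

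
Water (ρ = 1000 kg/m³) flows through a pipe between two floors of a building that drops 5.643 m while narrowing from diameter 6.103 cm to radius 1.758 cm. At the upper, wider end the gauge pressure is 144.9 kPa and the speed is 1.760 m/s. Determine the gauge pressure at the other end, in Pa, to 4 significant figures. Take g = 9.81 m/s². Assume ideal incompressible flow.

P₂ ≈ 187700 Pa

Continuity gives A₁v₁ = A₂v₂, so v₂ = (29.25 cm²)/(9.709 cm²) × 1.760 m/s = 5.303 m/s.
Energy conservation along the streamline gives P₂ = P₁ − ½ρ(v₂² − v₁²) − ρg(h₂ − h₁).
P₂ = 144900 + ½·1000·(1.760² − 5.303²) − 1000·9.81·(−5.643) = 144900 + (-12510) − (-55360) = 187700 Pa.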